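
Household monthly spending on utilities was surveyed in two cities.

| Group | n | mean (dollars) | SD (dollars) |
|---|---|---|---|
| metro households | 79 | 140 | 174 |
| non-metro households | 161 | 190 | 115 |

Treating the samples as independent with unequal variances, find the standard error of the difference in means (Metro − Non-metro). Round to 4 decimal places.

Standard errors of each mean: 174/√79 = 19.5765 and 115/√161 = 9.0633.
SE(x̄₁ − x̄₂) = √(19.5765² + 9.0633²) = 21.5727 for independent samples with unequal variances.

21.5727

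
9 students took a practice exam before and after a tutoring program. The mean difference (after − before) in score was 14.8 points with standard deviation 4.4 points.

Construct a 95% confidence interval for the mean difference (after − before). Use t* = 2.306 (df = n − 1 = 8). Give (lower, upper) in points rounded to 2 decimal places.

(11.42, 18.18)

Paired design: SE = s_d/√n = 4.4/√9 = 1.4667.
t* = 2.306; margin of error = 2.306 × 1.4667 = 3.3822.
14.8 ± 3.3822 → (11.42, 18.18).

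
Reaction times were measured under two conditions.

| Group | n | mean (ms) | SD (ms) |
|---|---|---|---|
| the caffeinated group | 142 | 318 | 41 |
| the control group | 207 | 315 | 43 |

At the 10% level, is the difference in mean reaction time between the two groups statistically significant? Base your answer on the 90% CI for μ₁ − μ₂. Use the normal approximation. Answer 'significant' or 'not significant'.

Standard errors of each mean: 41/√142 = 3.4406 and 43/√207 = 2.9887.
SE(x̄₁ − x̄₂) = √(3.4406² + 2.9887²) = 4.5574 for independent samples with unequal variances.
With z* = 1.645, the margin is 1.645 × 4.5574 = 7.4969.
x̄₁ − x̄₂ = 318 − 315 = 3.0000; the interval is 3.0000 ± 7.4969 = (-4.4969, 10.4969).
The interval (-4.4969, 10.4969) contains 0, so the difference is not significant.

not significant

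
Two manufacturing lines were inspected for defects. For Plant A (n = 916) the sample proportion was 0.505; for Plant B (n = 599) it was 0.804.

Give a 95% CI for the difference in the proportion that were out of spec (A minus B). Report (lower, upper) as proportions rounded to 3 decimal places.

The two standard errors are √(0.5050×0.4950/916) = 0.01652 and √(0.8040×0.1960/599) = 0.01622.
Because the samples are independent, SE_diff = √(0.01652² + 0.01622²) = 0.02315.
Using z* = 1.960 for 95%, ME = 1.960 × 0.02315 = 0.04537.
p̂₁ − p̂₂ = -0.2990; interval -0.2990 ± 0.04537 gives (-0.344, -0.254).

(-0.344, -0.254)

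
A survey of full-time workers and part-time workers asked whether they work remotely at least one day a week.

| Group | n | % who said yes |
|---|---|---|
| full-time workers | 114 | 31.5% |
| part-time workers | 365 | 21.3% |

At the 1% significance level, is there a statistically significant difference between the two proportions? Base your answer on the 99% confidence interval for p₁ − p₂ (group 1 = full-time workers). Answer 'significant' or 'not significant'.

SE₁ = √(p̂₁(1−p̂₁)/n₁) = √(0.3150·0.6850/114) = 0.04351; SE₂ = √(0.2130·0.7870/365) = 0.02143.
Independent samples: SE of the difference = √(SE₁² + SE₂²) = √(0.0018931201 + 0.0004592449) = 0.04850.
z* for 99% confidence is 2.576, so the margin of error is 2.576 × 0.04850 = 0.12494.
Point estimate p̂₁ − p̂₂ = 0.3150 − 0.2130 = 0.1020.
0.1020 ± 0.12494 → (-0.02294, 0.22694).
The interval (-0.02294, 0.22694) contains 0, so the difference is not significant.

not significant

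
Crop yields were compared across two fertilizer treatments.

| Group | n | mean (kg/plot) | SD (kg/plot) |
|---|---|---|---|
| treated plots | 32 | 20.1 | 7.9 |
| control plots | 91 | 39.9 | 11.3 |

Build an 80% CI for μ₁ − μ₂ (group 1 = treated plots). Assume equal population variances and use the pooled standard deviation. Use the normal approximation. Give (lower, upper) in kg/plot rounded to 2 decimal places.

Pooled variance s_p² = [31·7.9² + 90·11.3²] / (32+91−2) = 110.9654, so s_p = 10.5340.
SE_diff = s_p·√(1/n₁ + 1/n₂) = 10.5340·√(1/32 + 1/91) = 2.1650.
z* = 1.282; margin = 1.282 × 2.1650 = 2.7755.
Difference = 20.1 − 39.9 = -19.8000.
-19.8000 ± 2.7755 → (-22.58, -17.02).

(-22.58, -17.02)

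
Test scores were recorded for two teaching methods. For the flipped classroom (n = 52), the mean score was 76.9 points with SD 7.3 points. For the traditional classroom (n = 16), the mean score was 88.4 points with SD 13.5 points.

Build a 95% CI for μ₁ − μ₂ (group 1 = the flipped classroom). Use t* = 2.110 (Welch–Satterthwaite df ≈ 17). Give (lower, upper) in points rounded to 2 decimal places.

(-18.93, -4.07)

Per-group SEs: s₁/√n₁ = 7.3/√52 = 1.0123, s₂/√n₂ = 13.5/√16 = 3.3750.
Unpooled SE of the difference: √(1.02475129 + 11.390625) = 3.5235.
Margin of error = t* · SE = 2.110 × 3.5235 = 7.4346.
x̄₁ − x̄₂ = 76.9 − 88.4 = -11.5000.
CI: -11.5000 ± 7.4346 = (-18.93, -4.07).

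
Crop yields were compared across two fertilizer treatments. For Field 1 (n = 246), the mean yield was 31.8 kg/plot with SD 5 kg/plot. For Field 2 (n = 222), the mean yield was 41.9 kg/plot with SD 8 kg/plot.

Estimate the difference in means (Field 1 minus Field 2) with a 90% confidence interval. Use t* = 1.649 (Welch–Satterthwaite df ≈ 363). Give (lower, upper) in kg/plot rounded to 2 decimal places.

(-11.13, -9.07)

SE₁ = s₁/√n₁ = 5/√246 = 0.3188; SE₂ = 8/√222 = 0.5369.
Independent samples, unequal variances: SE_diff = √(SE₁² + SE₂²) = √(0.10163344 + 0.28826161) = 0.6244.
t* = 1.649, so margin of error = 1.649 × 0.6244 = 1.0296.
Difference in means = 31.8 − 41.9 = -10.1000.
-10.1000 ± 1.0296 → (-11.13, -9.07).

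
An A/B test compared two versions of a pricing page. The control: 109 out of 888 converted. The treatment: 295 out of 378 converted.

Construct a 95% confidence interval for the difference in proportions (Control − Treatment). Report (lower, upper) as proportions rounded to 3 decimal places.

p̂₁ = 109/888 = 0.1227 and p̂₂ = 295/378 = 0.7804.
SE₁ = √(p̂₁(1−p̂₁)/n₁) = √(0.1227·0.8773/888) = 0.01101; SE₂ = √(0.7804·0.2196/378) = 0.02129.
Independent samples: SE of the difference = √(SE₁² + SE₂²) = √(0.0001212201 + 0.0004532641) = 0.02397.
z* for 95% confidence is 1.960, so the margin of error is 1.960 × 0.02397 = 0.04698.
Point estimate p̂₁ − p̂₂ = 0.1227 − 0.7804 = -0.6577.
-0.6577 ± 0.04698 → (-0.705, -0.611).

(-0.705, -0.611)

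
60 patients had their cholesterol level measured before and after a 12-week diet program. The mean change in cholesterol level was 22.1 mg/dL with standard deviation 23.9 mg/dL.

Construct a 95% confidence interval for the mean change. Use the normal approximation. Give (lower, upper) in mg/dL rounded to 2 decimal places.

(16.05, 28.15)

This is a matched-pairs design, so SE = s_d/√n = 23.9/√60 = 3.0855.
Margin = 1.960 × 3.0855 = 6.0476; the interval is 22.1 ± 6.0476 = (16.05, 28.15).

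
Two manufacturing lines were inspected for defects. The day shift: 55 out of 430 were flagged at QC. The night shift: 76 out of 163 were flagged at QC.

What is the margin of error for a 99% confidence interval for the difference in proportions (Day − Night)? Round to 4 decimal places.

p̂₁ = 55/430 = 0.1279 and p̂₂ = 76/163 = 0.4663.
SE₁ = √(p̂₁(1−p̂₁)/n₁) = √(0.1279·0.8721/430) = 0.01611; SE₂ = √(0.4663·0.5337/163) = 0.03907.
Independent samples: SE of the difference = √(SE₁² + SE₂²) = √(0.0002595321 + 0.0015264649) = 0.04226.
z* for 99% confidence is 2.576, so the margin of error is 2.576 × 0.04226 = 0.10886.

0.1089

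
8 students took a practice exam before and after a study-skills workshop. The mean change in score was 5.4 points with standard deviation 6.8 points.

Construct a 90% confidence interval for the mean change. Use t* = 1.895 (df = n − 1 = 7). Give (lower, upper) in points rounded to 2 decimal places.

Paired design: SE = s_d/√n = 6.8/√8 = 2.4042.
t* = 1.895; margin of error = 1.895 × 2.4042 = 4.5560.
5.4 ± 4.5560 → (0.84, 9.96).

(0.84, 9.96)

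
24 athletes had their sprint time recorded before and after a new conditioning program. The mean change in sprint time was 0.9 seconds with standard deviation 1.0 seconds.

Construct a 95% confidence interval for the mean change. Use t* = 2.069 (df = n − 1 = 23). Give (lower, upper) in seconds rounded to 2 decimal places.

This is a matched-pairs design, so SE = s_d/√n = 1.0/√24 = 0.2041.
Margin = 2.069 × 0.2041 = 0.4223; the interval is 0.9 ± 0.4223 = (0.48, 1.32).

(0.48, 1.32)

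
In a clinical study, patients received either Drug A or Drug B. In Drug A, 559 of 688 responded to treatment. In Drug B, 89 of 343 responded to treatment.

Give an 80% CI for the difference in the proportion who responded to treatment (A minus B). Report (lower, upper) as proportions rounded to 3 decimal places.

(0.517, 0.589)

First, p̂₁ = 559/688 = 0.8125; p̂₂ = 89/343 = 0.2595.
The two standard errors are √(0.8125×0.1875/688) = 0.01488 and √(0.2595×0.7405/343) = 0.02367.
Because the samples are independent, SE_diff = √(0.01488² + 0.02367²) = 0.02796.
Using z* = 1.282 for 80%, ME = 1.282 × 0.02796 = 0.03584.
p̂₁ − p̂₂ = 0.5530; interval 0.5530 ± 0.03584 gives (0.517, 0.589).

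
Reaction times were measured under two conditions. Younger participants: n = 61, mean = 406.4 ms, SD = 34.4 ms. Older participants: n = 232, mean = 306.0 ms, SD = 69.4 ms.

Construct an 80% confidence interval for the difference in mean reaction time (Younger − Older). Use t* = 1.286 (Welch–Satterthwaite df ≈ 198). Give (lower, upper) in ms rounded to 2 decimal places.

(92.25, 108.55)

Per-group SEs: s₁/√n₁ = 34.4/√61 = 4.4045, s₂/√n₂ = 69.4/√232 = 4.5563.
Unpooled SE of the difference: √(19.39962025 + 20.75986969) = 6.3372.
Margin of error = t* · SE = 1.286 × 6.3372 = 8.1496.
x̄₁ − x̄₂ = 406.4 − 306.0 = 100.4000.
CI: 100.4000 ± 8.1496 = (92.25, 108.55).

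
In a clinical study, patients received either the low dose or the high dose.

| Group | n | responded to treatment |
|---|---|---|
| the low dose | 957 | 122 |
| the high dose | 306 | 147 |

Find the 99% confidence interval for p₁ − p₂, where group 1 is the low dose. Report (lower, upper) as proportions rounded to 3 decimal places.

(-0.432, -0.274)

First, p̂₁ = 122/957 = 0.1275; p̂₂ = 147/306 = 0.4804.
The two standard errors are √(0.1275×0.8725/957) = 0.01078 and √(0.4804×0.5196/306) = 0.02856.
Because the samples are independent, SE_diff = √(0.01078² + 0.02856²) = 0.03053.
Using z* = 2.576 for 99%, ME = 2.576 × 0.03053 = 0.07865.
p̂₁ − p̂₂ = -0.3529; interval -0.3529 ± 0.07865 gives (-0.432, -0.274).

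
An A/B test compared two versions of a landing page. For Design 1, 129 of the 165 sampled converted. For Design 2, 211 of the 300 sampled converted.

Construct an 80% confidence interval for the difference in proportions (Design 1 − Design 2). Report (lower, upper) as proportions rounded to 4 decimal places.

Sample proportions: 129/165 = 0.7818, 211/300 = 0.7033.
Each SE is √(p̂(1−p̂)/n): √(0.7818·0.2182/165) = 0.03215 and √(0.7033·0.2967/300) = 0.02637.
SE(p̂₁ − p̂₂) = √(SE₁² + SE₂²) = √(0.0010336225 + 0.0006953769) = 0.04158, since the two samples are independent.
At 80% confidence z* = 1.282; margin = 1.282 × 0.04158 = 0.05331.
The difference is 0.7818 − 0.7033 = 0.0785, so the interval is 0.0785 ± 0.05331 = (0.0252, 0.1318).

(0.0252, 0.1318)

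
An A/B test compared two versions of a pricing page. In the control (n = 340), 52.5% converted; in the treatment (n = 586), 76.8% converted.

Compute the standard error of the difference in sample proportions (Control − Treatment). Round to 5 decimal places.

The two standard errors are √(0.5250×0.4750/340) = 0.02708 and √(0.7680×0.2320/586) = 0.01744.
Because the samples are independent, SE_diff = √(0.02708² + 0.01744²) = 0.03221.

0.03221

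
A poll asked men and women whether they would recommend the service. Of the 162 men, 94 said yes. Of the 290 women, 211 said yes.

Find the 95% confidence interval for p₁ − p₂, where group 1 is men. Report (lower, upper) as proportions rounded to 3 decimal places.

First, p̂₁ = 94/162 = 0.5802; p̂₂ = 211/290 = 0.7276.
The two standard errors are √(0.5802×0.4198/162) = 0.03878 and √(0.7276×0.2724/290) = 0.02614.
Because the samples are independent, SE_diff = √(0.03878² + 0.02614²) = 0.04677.
Using z* = 1.960 for 95%, ME = 1.960 × 0.04677 = 0.09167.
p̂₁ − p̂₂ = -0.1474; interval -0.1474 ± 0.09167 gives (-0.239, -0.056).

(-0.239, -0.056)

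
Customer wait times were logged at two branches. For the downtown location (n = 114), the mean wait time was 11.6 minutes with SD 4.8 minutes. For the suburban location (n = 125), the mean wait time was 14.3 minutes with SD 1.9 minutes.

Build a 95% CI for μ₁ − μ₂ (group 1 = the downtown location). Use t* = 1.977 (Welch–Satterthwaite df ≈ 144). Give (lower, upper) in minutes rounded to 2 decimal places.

SE₁ = s₁/√n₁ = 4.8/√114 = 0.4496; SE₂ = 1.9/√125 = 0.1699.
Independent samples, unequal variances: SE_diff = √(SE₁² + SE₂²) = √(0.20214016 + 0.02886601) = 0.4806.
t* = 1.977, so margin of error = 1.977 × 0.4806 = 0.9501.
Difference in means = 11.6 − 14.3 = -2.7000.
-2.7000 ± 0.9501 → (-3.65, -1.75).

(-3.65, -1.75)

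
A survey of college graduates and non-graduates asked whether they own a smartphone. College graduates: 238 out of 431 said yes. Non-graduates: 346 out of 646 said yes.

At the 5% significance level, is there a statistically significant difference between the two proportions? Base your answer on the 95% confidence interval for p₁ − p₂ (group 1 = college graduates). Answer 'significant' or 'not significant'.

p̂₁ = 238/431 = 0.5522 and p̂₂ = 346/646 = 0.5356.
SE₁ = √(p̂₁(1−p̂₁)/n₁) = √(0.5522·0.4478/431) = 0.02395; SE₂ = √(0.5356·0.4644/646) = 0.01962.
Independent samples: SE of the difference = √(SE₁² + SE₂²) = √(0.0005736025 + 0.0003849444) = 0.03096.
z* for 95% confidence is 1.960, so the margin of error is 1.960 × 0.03096 = 0.06068.
Point estimate p̂₁ − p̂₂ = 0.5522 − 0.5356 = 0.0166.
0.0166 ± 0.06068 → (-0.04408, 0.07728).
The interval (-0.04408, 0.07728) contains 0, so the difference is not significant.

not significant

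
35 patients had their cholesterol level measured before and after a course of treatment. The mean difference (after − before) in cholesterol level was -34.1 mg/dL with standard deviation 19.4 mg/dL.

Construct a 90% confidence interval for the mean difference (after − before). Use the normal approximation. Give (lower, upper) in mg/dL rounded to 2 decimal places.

This is a matched-pairs design, so SE = s_d/√n = 19.4/√35 = 3.2792.
Margin = 1.645 × 3.2792 = 5.3943; the interval is -34.1 ± 5.3943 = (-39.49, -28.71).

(-39.49, -28.71)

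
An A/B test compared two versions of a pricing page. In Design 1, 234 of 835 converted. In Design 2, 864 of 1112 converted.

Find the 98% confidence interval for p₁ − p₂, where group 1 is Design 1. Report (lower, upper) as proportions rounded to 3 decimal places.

First, p̂₁ = 234/835 = 0.2802; p̂₂ = 864/1112 = 0.7770.
The two standard errors are √(0.2802×0.7198/835) = 0.01554 and √(0.7770×0.2230/1112) = 0.01248.
Because the samples are independent, SE_diff = √(0.01554² + 0.01248²) = 0.01993.
Using z* = 2.326 for 98%, ME = 2.326 × 0.01993 = 0.04636.
p̂₁ − p̂₂ = -0.4968; interval -0.4968 ± 0.04636 gives (-0.543, -0.450).

(-0.543, -0.450)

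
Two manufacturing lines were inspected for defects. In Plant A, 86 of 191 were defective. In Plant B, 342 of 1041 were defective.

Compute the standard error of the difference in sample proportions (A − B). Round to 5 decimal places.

p̂₁ = 86/191 = 0.4503 and p̂₂ = 342/1041 = 0.3285.
SE₁ = √(p̂₁(1−p̂₁)/n₁) = √(0.4503·0.5497/191) = 0.03600; SE₂ = √(0.3285·0.6715/1041) = 0.01456.
Independent samples: SE of the difference = √(SE₁² + SE₂²) = √(0.001296 + 0.0002119936) = 0.03883.

0.03883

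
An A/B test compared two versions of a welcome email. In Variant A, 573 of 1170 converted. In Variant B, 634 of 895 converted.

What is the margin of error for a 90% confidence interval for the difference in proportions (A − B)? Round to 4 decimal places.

Sample proportions: 573/1170 = 0.4897, 634/895 = 0.7084.
Each SE is √(p̂(1−p̂)/n): √(0.4897·0.5103/1170) = 0.01461 and √(0.7084·0.2916/895) = 0.01519.
SE(p̂₁ − p̂₂) = √(SE₁² + SE₂²) = √(0.0002134521 + 0.0002307361) = 0.02108, since the two samples are independent.
At 90% confidence z* = 1.645; margin = 1.645 × 0.02108 = 0.03468.

0.0347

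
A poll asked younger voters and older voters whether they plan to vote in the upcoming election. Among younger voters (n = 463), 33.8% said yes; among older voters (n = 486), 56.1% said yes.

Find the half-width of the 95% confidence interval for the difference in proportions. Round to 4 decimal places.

The two standard errors are √(0.3380×0.6620/463) = 0.02198 and √(0.5610×0.4390/486) = 0.02251.
Because the samples are independent, SE_diff = √(0.02198² + 0.02251²) = 0.03146.
Using z* = 1.960 for 95%, ME = 1.960 × 0.03146 = 0.06166.

0.0617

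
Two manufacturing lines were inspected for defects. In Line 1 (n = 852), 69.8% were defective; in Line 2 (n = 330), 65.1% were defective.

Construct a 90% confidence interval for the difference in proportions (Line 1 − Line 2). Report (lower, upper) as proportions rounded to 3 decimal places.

SE₁ = √(p̂₁(1−p̂₁)/n₁) = √(0.6980·0.3020/852) = 0.01573; SE₂ = √(0.6510·0.3490/330) = 0.02624.
Independent samples: SE of the difference = √(SE₁² + SE₂²) = √(0.0002474329 + 0.0006885376) = 0.03059.
z* for 90% confidence is 1.645, so the margin of error is 1.645 × 0.03059 = 0.05032.
Point estimate p̂₁ − p̂₂ = 0.6980 − 0.6510 = 0.0470.
0.0470 ± 0.05032 → (-0.003, 0.097).

(-0.003, 0.097)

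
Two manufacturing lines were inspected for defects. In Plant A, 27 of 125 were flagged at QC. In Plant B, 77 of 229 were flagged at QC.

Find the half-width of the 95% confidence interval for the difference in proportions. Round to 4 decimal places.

Sample proportions: 27/125 = 0.2160, 77/229 = 0.3362.
Each SE is √(p̂(1−p̂)/n): √(0.2160·0.7840/125) = 0.03681 and √(0.3362·0.6638/229) = 0.03122.
SE(p̂₁ − p̂₂) = √(SE₁² + SE₂²) = √(0.0013549761 + 0.0009746884) = 0.04827, since the two samples are independent.
At 95% confidence z* = 1.960; margin = 1.960 × 0.04827 = 0.09461.

0.0946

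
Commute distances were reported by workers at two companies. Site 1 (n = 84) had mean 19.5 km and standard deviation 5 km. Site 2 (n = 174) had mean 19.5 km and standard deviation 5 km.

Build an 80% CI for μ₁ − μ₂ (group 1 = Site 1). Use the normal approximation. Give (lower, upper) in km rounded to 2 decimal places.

(-0.85, 0.85)

Per-group SEs: s₁/√n₁ = 5/√84 = 0.5455, s₂/√n₂ = 5/√174 = 0.3790.
Unpooled SE of the difference: √(0.29757025 + 0.143641) = 0.6642.
Margin of error = z* · SE = 1.282 × 0.6642 = 0.8515.
x̄₁ − x̄₂ = 19.5 − 19.5 = 0.0000.
CI: 0.0000 ± 0.8515 = (-0.85, 0.85).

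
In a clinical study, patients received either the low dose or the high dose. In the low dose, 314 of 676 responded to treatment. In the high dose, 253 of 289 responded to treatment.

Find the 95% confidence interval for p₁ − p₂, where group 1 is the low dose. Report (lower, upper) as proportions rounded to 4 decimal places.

(-0.4644, -0.3574)

p̂₁ = 314/676 = 0.4645 and p̂₂ = 253/289 = 0.8754.
SE₁ = √(p̂₁(1−p̂₁)/n₁) = √(0.4645·0.5355/676) = 0.01918; SE₂ = √(0.8754·0.1246/289) = 0.01943.
Independent samples: SE of the difference = √(SE₁² + SE₂²) = √(0.0003678724 + 0.0003775249) = 0.02730.
z* for 95% confidence is 1.960, so the margin of error is 1.960 × 0.02730 = 0.05351.
Point estimate p̂₁ − p̂₂ = 0.4645 − 0.8754 = -0.4109.
-0.4109 ± 0.05351 → (-0.4644, -0.3574).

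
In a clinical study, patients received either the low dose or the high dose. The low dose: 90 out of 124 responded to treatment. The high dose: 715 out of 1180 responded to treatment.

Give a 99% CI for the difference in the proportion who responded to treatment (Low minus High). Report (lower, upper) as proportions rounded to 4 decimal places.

(0.0104, 0.2294)

First, p̂₁ = 90/124 = 0.7258; p̂₂ = 715/1180 = 0.6059.
The two standard errors are √(0.7258×0.2742/124) = 0.04006 and √(0.6059×0.3941/1180) = 0.01423.
Because the samples are independent, SE_diff = √(0.04006² + 0.01423²) = 0.04251.
Using z* = 2.576 for 99%, ME = 2.576 × 0.04251 = 0.10951.
p̂₁ − p̂₂ = 0.1199; interval 0.1199 ± 0.10951 gives (0.0104, 0.2294).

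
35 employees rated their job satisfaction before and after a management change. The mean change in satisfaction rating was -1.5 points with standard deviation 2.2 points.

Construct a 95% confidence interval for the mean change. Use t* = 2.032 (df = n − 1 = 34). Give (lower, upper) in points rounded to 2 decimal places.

Paired design: SE = s_d/√n = 2.2/√35 = 0.3719.
t* = 2.032; margin of error = 2.032 × 0.3719 = 0.7557.
-1.5 ± 0.7557 → (-2.26, -0.74).

(-2.26, -0.74)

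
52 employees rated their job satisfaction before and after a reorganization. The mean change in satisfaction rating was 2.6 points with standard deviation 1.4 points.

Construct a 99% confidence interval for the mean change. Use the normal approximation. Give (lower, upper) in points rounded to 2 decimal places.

(2.10, 3.10)

Paired design: SE = s_d/√n = 1.4/√52 = 0.1941.
z* = 2.576; margin of error = 2.576 × 0.1941 = 0.5000.
2.6 ± 0.5000 → (2.10, 3.10).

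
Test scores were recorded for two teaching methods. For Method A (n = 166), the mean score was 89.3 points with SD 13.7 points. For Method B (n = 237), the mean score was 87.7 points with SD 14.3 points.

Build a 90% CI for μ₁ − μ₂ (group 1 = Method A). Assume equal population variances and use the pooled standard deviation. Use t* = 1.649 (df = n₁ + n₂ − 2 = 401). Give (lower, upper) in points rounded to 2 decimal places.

(-0.75, 3.95)

s_p = √[((n₁−1)s₁² + (n₂−1)s₂²)/(n₁+n₂−2)] = √[(165·13.7² + 236·14.3²)/401] = 14.0562.
SE = 14.0562·√(1/166 + 1/237) = 1.4226.
With t* = 1.649, margin = 1.649 × 1.4226 = 2.3459.
x̄₁ − x̄₂ = 89.3 − 87.7 = 1.6000; interval 1.6000 ± 2.3459 = (-0.75, 3.95).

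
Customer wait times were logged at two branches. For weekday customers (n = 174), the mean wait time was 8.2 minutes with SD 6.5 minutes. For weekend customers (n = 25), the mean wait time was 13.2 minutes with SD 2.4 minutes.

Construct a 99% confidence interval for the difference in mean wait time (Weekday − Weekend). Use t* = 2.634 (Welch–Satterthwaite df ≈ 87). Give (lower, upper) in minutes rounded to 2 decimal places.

(-6.81, -3.19)

Per-group SEs: s₁/√n₁ = 6.5/√174 = 0.4928, s₂/√n₂ = 2.4/√25 = 0.4800.
Unpooled SE of the difference: √(0.24285184 + 0.2304) = 0.6879.
Margin of error = t* · SE = 2.634 × 0.6879 = 1.8119.
x̄₁ − x̄₂ = 8.2 − 13.2 = -5.0000.
CI: -5.0000 ± 1.8119 = (-6.81, -3.19).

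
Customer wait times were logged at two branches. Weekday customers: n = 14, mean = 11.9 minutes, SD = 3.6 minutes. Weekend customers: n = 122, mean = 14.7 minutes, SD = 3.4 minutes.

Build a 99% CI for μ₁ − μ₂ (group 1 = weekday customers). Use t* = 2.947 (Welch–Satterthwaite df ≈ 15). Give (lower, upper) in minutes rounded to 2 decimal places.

(-5.78, 0.18)

Per-group SEs: s₁/√n₁ = 3.6/√14 = 0.9621, s₂/√n₂ = 3.4/√122 = 0.3078.
Unpooled SE of the difference: √(0.92563641 + 0.09474084) = 1.0101.
Margin of error = t* · SE = 2.947 × 1.0101 = 2.9768.
x̄₁ − x̄₂ = 11.9 − 14.7 = -2.8000.
CI: -2.8000 ± 2.9768 = (-5.78, 0.18).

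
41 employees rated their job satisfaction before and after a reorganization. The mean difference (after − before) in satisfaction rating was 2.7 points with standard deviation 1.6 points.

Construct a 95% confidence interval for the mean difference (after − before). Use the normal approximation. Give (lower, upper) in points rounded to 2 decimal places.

Paired design: SE = s_d/√n = 1.6/√41 = 0.2499.
z* = 1.960; margin of error = 1.960 × 0.2499 = 0.4898.
2.7 ± 0.4898 → (2.21, 3.19).

(2.21, 3.19)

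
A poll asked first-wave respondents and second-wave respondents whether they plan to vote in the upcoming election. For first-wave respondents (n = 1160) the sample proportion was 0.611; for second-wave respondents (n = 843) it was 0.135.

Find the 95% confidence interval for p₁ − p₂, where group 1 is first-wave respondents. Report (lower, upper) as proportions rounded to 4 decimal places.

Each SE is √(p̂(1−p̂)/n): √(0.6110·0.3890/1160) = 0.01431 and √(0.1350·0.8650/843) = 0.01177.
SE(p̂₁ − p̂₂) = √(SE₁² + SE₂²) = √(0.0002047761 + 0.0001385329) = 0.01853, since the two samples are independent.
At 95% confidence z* = 1.960; margin = 1.960 × 0.01853 = 0.03632.
The difference is 0.6110 − 0.1350 = 0.4760, so the interval is 0.4760 ± 0.03632 = (0.4397, 0.5123).

(0.4397, 0.5123)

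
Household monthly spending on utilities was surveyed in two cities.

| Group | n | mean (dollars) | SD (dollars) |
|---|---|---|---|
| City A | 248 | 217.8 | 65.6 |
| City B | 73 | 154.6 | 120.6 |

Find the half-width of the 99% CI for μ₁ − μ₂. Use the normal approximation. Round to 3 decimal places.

37.911

Standard errors of each mean: 65.6/√248 = 4.1656 and 120.6/√73 = 14.1152.
SE(x̄₁ − x̄₂) = √(4.1656² + 14.1152²) = 14.7170 for independent samples with unequal variances.
With z* = 2.576, the margin is 2.576 × 14.7170 = 37.9110.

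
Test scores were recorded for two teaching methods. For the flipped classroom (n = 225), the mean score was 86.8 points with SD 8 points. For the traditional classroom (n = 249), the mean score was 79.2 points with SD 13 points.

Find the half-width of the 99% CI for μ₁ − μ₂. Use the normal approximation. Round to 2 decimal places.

Standard errors of each mean: 8/√225 = 0.5333 and 13/√249 = 0.8238.
SE(x̄₁ − x̄₂) = √(0.5333² + 0.8238²) = 0.9814 for independent samples with unequal variances.
With z* = 2.576, the margin is 2.576 × 0.9814 = 2.5281.

2.53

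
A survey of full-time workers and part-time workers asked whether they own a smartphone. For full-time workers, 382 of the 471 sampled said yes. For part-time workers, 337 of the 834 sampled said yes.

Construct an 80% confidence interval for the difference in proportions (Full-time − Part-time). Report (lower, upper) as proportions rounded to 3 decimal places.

First, p̂₁ = 382/471 = 0.8110; p̂₂ = 337/834 = 0.4041.
The two standard errors are √(0.8110×0.1890/471) = 0.01804 and √(0.4041×0.5959/834) = 0.01699.
Because the samples are independent, SE_diff = √(0.01804² + 0.01699²) = 0.02478.
Using z* = 1.282 for 80%, ME = 1.282 × 0.02478 = 0.03177.
p̂₁ − p̂₂ = 0.4069; interval 0.4069 ± 0.03177 gives (0.375, 0.439).

(0.375, 0.439)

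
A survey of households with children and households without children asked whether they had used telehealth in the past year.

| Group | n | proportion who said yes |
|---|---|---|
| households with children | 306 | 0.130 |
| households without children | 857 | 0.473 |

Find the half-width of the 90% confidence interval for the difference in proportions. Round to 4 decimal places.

0.0423

SE₁ = √(p̂₁(1−p̂₁)/n₁) = √(0.1300·0.8700/306) = 0.01923; SE₂ = √(0.4730·0.5270/857) = 0.01705.
Independent samples: SE of the difference = √(SE₁² + SE₂²) = √(0.0003697929 + 0.0002907025) = 0.02570.
z* for 90% confidence is 1.645, so the margin of error is 1.645 × 0.02570 = 0.04228.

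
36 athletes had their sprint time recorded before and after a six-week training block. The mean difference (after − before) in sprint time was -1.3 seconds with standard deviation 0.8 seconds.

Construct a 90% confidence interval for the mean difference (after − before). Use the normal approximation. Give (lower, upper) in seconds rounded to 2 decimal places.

Paired design: SE = s_d/√n = 0.8/√36 = 0.1333.
z* = 1.645; margin of error = 1.645 × 0.1333 = 0.2193.
-1.3 ± 0.2193 → (-1.52, -1.08).

(-1.52, -1.08)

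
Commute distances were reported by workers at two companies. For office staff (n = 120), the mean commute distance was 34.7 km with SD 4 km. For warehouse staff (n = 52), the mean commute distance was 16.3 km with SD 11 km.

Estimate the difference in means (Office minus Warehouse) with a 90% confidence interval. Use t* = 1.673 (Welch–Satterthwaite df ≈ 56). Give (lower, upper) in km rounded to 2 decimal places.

(15.78, 21.02)

Per-group SEs: s₁/√n₁ = 4/√120 = 0.3651, s₂/√n₂ = 11/√52 = 1.5254.
Unpooled SE of the difference: √(0.13329801 + 2.32684516) = 1.5685.
Margin of error = t* · SE = 1.673 × 1.5685 = 2.6241.
x̄₁ − x̄₂ = 34.7 − 16.3 = 18.4000.
CI: 18.4000 ± 2.6241 = (15.78, 21.02).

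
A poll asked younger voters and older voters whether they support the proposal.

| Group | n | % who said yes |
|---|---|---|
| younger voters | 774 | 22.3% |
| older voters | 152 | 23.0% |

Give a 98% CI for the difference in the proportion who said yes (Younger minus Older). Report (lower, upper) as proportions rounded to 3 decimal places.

The two standard errors are √(0.2230×0.7770/774) = 0.01496 and √(0.2300×0.7700/152) = 0.03413.
Because the samples are independent, SE_diff = √(0.01496² + 0.03413²) = 0.03726.
Using z* = 2.326 for 98%, ME = 2.326 × 0.03726 = 0.08667.
p̂₁ − p̂₂ = -0.0070; interval -0.0070 ± 0.08667 gives (-0.094, 0.080).

(-0.094, 0.080)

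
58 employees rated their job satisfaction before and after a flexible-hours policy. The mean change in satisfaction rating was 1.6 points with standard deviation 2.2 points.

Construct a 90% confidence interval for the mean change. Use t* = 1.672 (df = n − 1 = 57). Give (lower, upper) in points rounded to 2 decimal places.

This is a matched-pairs design, so SE = s_d/√n = 2.2/√58 = 0.2889.
Margin = 1.672 × 0.2889 = 0.4830; the interval is 1.6 ± 0.4830 = (1.12, 2.08).

(1.12, 2.08)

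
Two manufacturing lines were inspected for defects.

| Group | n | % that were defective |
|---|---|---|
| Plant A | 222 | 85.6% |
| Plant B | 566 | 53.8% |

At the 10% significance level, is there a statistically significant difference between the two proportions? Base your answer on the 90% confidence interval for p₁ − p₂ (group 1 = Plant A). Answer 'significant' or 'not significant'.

SE₁ = √(p̂₁(1−p̂₁)/n₁) = √(0.8560·0.1440/222) = 0.02356; SE₂ = √(0.5380·0.4620/566) = 0.02096.
Independent samples: SE of the difference = √(SE₁² + SE₂²) = √(0.0005550736 + 0.0004393216) = 0.03153.
z* for 90% confidence is 1.645, so the margin of error is 1.645 × 0.03153 = 0.05187.
Point estimate p̂₁ − p̂₂ = 0.8560 − 0.5380 = 0.3180.
0.3180 ± 0.05187 → (0.26613, 0.36987).
The interval (0.26613, 0.36987) does not contain 0, so the difference is significant.

significant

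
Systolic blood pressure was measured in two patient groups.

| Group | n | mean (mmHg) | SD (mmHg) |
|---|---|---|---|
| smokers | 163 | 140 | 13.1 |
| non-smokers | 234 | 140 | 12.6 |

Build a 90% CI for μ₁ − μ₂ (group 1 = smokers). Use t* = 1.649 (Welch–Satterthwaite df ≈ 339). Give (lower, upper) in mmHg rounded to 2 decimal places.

(-2.17, 2.17)

Standard errors of each mean: 13.1/√163 = 1.0261 and 12.6/√234 = 0.8237.
SE(x̄₁ − x̄₂) = √(1.0261² + 0.8237²) = 1.3158 for independent samples with unequal variances.
With t* = 1.649, the margin is 1.649 × 1.3158 = 2.1698.
x̄₁ − x̄₂ = 140 − 140 = 0.0000; the interval is 0.0000 ± 2.1698 = (-2.17, 2.17).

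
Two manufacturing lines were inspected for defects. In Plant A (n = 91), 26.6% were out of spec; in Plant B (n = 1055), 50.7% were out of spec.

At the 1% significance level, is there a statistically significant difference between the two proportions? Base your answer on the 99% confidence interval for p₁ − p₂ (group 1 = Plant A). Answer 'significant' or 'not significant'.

significant

Each SE is √(p̂(1−p̂)/n): √(0.2660·0.7340/91) = 0.04632 and √(0.5070·0.4930/1055) = 0.01539.
SE(p̂₁ − p̂₂) = √(SE₁² + SE₂²) = √(0.0021455424 + 0.0002368521) = 0.04881, since the two samples are independent.
At 99% confidence z* = 2.576; margin = 2.576 × 0.04881 = 0.12573.
The difference is 0.2660 − 0.5070 = -0.2410, so the interval is -0.2410 ± 0.12573 = (-0.36673, -0.11527).
The interval (-0.36673, -0.11527) does not contain 0, so the difference is significant.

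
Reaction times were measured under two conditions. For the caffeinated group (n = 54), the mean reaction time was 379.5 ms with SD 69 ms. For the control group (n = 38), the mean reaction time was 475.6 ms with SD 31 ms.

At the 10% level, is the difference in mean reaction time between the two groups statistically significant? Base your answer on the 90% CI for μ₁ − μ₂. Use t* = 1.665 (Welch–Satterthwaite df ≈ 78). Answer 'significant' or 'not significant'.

Per-group SEs: s₁/√n₁ = 69/√54 = 9.3897, s₂/√n₂ = 31/√38 = 5.0289.
Unpooled SE of the difference: √(88.16646609 + 25.28983521) = 10.6516.
Margin of error = t* · SE = 1.665 × 10.6516 = 17.7349.
x̄₁ − x̄₂ = 379.5 − 475.6 = -96.1000.
CI: -96.1000 ± 17.7349 = (-113.8349, -78.3651).
The interval (-113.8349, -78.3651) does not contain 0, so the difference is significant.

significant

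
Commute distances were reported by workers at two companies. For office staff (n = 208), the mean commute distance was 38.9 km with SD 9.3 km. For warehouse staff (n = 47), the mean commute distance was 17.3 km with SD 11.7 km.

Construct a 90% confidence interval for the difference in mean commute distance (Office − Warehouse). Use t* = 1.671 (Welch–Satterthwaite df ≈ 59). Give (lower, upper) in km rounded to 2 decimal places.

(18.55, 24.65)

SE₁ = s₁/√n₁ = 9.3/√208 = 0.6448; SE₂ = 11.7/√47 = 1.7066.
Independent samples, unequal variances: SE_diff = √(SE₁² + SE₂²) = √(0.41576704 + 2.91248356) = 1.8243.
t* = 1.671, so margin of error = 1.671 × 1.8243 = 3.0484.
Difference in means = 38.9 − 17.3 = 21.6000.
21.6000 ± 3.0484 → (18.55, 24.65).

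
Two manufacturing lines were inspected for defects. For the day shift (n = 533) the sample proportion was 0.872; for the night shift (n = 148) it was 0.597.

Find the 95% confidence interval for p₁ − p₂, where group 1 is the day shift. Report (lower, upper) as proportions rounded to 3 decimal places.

(0.191, 0.359)

The two standard errors are √(0.8720×0.1280/533) = 0.01447 and √(0.5970×0.4030/148) = 0.04032.
Because the samples are independent, SE_diff = √(0.01447² + 0.04032²) = 0.04284.
Using z* = 1.960 for 95%, ME = 1.960 × 0.04284 = 0.08397.
p̂₁ − p̂₂ = 0.2750; interval 0.2750 ± 0.08397 gives (0.191, 0.359).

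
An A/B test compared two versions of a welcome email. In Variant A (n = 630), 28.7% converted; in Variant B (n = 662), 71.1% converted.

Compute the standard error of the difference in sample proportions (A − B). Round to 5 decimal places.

Each SE is √(p̂(1−p̂)/n): √(0.2870·0.7130/630) = 0.01802 and √(0.7110·0.2890/662) = 0.01762.
SE(p̂₁ − p̂₂) = √(SE₁² + SE₂²) = √(0.0003247204 + 0.0003104644) = 0.02520, since the two samples are independent.

0.02520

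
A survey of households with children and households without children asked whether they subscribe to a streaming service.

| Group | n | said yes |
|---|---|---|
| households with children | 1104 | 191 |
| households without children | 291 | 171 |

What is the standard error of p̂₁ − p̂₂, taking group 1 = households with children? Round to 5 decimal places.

0.03102

p̂₁ = 191/1104 = 0.1730 and p̂₂ = 171/291 = 0.5876.
SE₁ = √(p̂₁(1−p̂₁)/n₁) = √(0.1730·0.8270/1104) = 0.01138; SE₂ = √(0.5876·0.4124/291) = 0.02886.
Independent samples: SE of the difference = √(SE₁² + SE₂²) = √(0.0001295044 + 0.0008328996) = 0.03102.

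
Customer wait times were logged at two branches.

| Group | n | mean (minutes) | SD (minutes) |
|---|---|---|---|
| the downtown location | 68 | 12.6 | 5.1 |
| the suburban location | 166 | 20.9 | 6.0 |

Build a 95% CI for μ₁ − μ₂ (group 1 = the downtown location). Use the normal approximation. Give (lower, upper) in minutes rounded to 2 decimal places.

(-9.82, -6.78)

Per-group SEs: s₁/√n₁ = 5.1/√68 = 0.6185, s₂/√n₂ = 6.0/√166 = 0.4657.
Unpooled SE of the difference: √(0.38254225 + 0.21687649) = 0.7742.
Margin of error = z* · SE = 1.960 × 0.7742 = 1.5174.
x̄₁ − x̄₂ = 12.6 − 20.9 = -8.3000.
CI: -8.3000 ± 1.5174 = (-9.82, -6.78).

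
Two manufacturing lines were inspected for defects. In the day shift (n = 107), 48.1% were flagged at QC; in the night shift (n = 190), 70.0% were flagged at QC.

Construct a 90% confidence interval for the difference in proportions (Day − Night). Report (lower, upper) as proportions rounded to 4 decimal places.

(-0.3155, -0.1225)

The two standard errors are √(0.4810×0.5190/107) = 0.04830 and √(0.7000×0.3000/190) = 0.03325.
Because the samples are independent, SE_diff = √(0.04830² + 0.03325²) = 0.05864.
Using z* = 1.645 for 90%, ME = 1.645 × 0.05864 = 0.09646.
p̂₁ − p̂₂ = -0.2190; interval -0.2190 ± 0.09646 gives (-0.3155, -0.1225).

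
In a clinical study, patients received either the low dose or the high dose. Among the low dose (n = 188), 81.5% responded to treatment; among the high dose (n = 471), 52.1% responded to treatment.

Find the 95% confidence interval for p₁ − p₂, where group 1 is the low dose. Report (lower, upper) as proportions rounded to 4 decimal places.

(0.2225, 0.3655)

SE₁ = √(p̂₁(1−p̂₁)/n₁) = √(0.8150·0.1850/188) = 0.02832; SE₂ = √(0.5210·0.4790/471) = 0.02302.
Independent samples: SE of the difference = √(SE₁² + SE₂²) = √(0.0008020224 + 0.0005299204) = 0.03650.
z* for 95% confidence is 1.960, so the margin of error is 1.960 × 0.03650 = 0.07154.
Point estimate p̂₁ − p̂₂ = 0.8150 − 0.5210 = 0.2940.
0.2940 ± 0.07154 → (0.2225, 0.3655).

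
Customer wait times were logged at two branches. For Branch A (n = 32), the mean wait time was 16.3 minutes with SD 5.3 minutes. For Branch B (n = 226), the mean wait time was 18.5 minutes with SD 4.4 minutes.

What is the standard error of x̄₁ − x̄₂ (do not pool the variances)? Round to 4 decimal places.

0.9816

Per-group SEs: s₁/√n₁ = 5.3/√32 = 0.9369, s₂/√n₂ = 4.4/√226 = 0.2927.
Unpooled SE of the difference: √(0.87778161 + 0.08567329) = 0.9816.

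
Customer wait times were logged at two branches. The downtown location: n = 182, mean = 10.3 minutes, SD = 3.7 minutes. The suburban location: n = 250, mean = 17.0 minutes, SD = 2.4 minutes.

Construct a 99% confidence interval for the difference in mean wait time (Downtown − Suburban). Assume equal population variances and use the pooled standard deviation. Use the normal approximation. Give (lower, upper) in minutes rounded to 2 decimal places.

(-7.46, -5.94)

Pooled variance s_p² = [181·3.7² + 249·2.4²] / (182+250−2) = 9.0980, so s_p = 3.0163.
SE_diff = s_p·√(1/n₁ + 1/n₂) = 3.0163·√(1/182 + 1/250) = 0.2939.
z* = 2.576; margin = 2.576 × 0.2939 = 0.7571.
Difference = 10.3 − 17.0 = -6.7000.
-6.7000 ± 0.7571 → (-7.46, -5.94).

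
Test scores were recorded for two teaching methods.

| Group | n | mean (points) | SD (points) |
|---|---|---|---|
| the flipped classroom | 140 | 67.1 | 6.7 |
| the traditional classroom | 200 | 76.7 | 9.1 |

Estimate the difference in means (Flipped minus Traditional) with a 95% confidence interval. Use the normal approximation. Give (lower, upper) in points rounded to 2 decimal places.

Per-group SEs: s₁/√n₁ = 6.7/√140 = 0.5663, s₂/√n₂ = 9.1/√200 = 0.6435.
Unpooled SE of the difference: √(0.32069569 + 0.41409225) = 0.8572.
Margin of error = z* · SE = 1.960 × 0.8572 = 1.6801.
x̄₁ − x̄₂ = 67.1 − 76.7 = -9.6000.
CI: -9.6000 ± 1.6801 = (-11.28, -7.92).

(-11.28, -7.92)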